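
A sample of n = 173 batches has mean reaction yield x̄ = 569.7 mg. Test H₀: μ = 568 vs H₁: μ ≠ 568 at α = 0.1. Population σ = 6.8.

z = (x̄ - μ₀)/(σ/√n) = (569.7 - 568)/(6.8/√173) = 3.288. Critical value: ±1.645. Since |3.288| > 1.645, Reject H₀.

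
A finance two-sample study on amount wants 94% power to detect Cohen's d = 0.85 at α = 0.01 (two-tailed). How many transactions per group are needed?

z_{α/2} = 2.576, z_β = Φ⁻¹(0.94) = 1.555. For large effect (d = 0.85): n per group = 2(z_{α/2} + z_β)²/d² = 2(2.576 + 1.555)²/0.85² = 47.2 → 48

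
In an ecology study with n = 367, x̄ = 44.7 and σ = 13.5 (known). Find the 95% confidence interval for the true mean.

CI = x̄ ± z*(σ/√n) = 44.7 ± 1.96(13.5/√367) = 44.7 ± 1.38 = (43.32, 46.08)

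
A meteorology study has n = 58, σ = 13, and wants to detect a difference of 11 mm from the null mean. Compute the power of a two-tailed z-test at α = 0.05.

SE = σ/√n = 13/√58 = 1.707. Non-centrality λ = d/SE = 11/1.707 = 6.444. Power ≈ Φ(λ - z_{α/2}) = Φ(6.444 - 1.96) = Φ(4.484) = 1.0.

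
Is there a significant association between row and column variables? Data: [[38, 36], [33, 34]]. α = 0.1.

χ² = 0.062. df = 1, critical = 2.706. Fail to reject H₀. No evidence of dependence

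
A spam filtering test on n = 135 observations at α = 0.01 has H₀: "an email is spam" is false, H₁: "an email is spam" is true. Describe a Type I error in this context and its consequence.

Type I error: rejecting H₀ when it is true — concluding that an email is spam when in fact it is not. Consequence: a legitimate email is sent to the spam folder and the user misses it.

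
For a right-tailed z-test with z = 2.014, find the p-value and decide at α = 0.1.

p = P(Z > 2.014) = 1 - Φ(2.014) ≈ 0.022. Since p < 0.1, reject H₀ (significant) at α = 0.1.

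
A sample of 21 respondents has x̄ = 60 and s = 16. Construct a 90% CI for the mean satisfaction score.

CI = x̄ ± t*(s/√n) = 60 ± 1.725(16/√21) = (53.98, 66.02)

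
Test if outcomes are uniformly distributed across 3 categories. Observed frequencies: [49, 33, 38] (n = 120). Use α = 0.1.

Expected = 40 each. χ² = Σ(O-E)²/E = 3.35. df = 2, critical value = 4.605. Fail to reject H₀.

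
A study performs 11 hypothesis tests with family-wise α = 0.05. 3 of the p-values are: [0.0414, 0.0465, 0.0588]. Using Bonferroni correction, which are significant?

Bonferroni α = 0.05/11 = 0.00455. None of the given p-values are significant.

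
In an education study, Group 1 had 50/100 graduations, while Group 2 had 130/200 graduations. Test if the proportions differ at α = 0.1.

p̂₁ = 0.5, p̂₂ = 0.65, pooled p̂ = 0.6. z = -2.5. Critical: ±1.645. Reject H₀.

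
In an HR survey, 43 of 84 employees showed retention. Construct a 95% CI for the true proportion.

p̂ = 0.512. CI = p̂ ± z*√(p̂(1-p̂)/n) = (0.405, 0.619)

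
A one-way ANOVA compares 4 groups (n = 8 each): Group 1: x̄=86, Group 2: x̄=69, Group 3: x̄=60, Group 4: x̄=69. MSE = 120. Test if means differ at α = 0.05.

Grand mean = 71.0. SS_between = 2832.0, MS_between = 944.0. F = 7.867, F_crit ≈ 2.947. Reject H₀.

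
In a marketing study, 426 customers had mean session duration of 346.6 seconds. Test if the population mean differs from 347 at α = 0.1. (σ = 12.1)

z = (x̄ - μ₀)/(σ/√n) = (346.6 - 347)/(12.1/√426) = -0.682. Critical value: ±1.645. Since |-0.682| ≤ 1.645, Fail to reject H₀.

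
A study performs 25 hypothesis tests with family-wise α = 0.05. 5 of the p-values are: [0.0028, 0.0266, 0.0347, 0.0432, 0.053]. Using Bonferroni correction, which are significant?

Bonferroni α = 0.05/25 = 0.002. None of the given p-values are significant.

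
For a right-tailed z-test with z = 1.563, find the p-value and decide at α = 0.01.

p = P(Z > 1.563) = 1 - Φ(1.563) ≈ 0.059. Since p ≥ 0.01, fail to reject H₀ (not significant) at α = 0.01.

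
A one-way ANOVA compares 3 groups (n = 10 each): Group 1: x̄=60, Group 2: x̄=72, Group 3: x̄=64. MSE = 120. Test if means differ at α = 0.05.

Grand mean = 65.33. SS_between = 746.67, MS_between = 373.33. F = 3.111, F_crit ≈ 3.354. Fail to reject H₀.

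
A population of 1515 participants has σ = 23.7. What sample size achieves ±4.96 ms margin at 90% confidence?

Without FPC: n₀ = (1.645×23.7/4.96)² = 61.782. With FPC: n = n₀N/(n₀+N-1) = 59.4 → n = 60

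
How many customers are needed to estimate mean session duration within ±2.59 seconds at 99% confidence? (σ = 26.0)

n = (z*σ/E)² = (2.576×26.0/2.59)² = 668.7 → n = 669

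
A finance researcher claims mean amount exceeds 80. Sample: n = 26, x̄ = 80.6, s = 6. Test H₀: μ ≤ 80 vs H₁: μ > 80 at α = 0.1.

t = (80.6 - 80)/(6/√26) = 0.51, df = 25. Critical t = 1.316. Fail to reject H₀.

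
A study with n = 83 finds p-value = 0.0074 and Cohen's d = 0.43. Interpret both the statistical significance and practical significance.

Statistically significant (p = 0.0074 < 0.05). Cohen's d = 0.43 indicates a small effect size. Both statistical and practical significance should be considered.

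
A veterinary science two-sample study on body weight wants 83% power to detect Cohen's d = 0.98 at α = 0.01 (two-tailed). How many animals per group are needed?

z_{α/2} = 2.576, z_β = Φ⁻¹(0.83) = 0.954. For large effect (d = 0.98): n per group = 2(z_{α/2} + z_β)²/d² = 2(2.576 + 0.954)²/0.98² = 25.9 → 26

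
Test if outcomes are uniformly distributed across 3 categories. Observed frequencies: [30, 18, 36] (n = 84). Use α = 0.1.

Expected = 28 each. χ² = Σ(O-E)²/E = 6.0. df = 2, critical value = 4.605. Reject H₀.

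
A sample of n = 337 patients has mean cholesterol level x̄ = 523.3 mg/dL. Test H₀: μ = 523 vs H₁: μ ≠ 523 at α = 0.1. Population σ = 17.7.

z = (x̄ - μ₀)/(σ/√n) = (523.3 - 523)/(17.7/√337) = 0.311. Critical value: ±1.645. Since |0.311| ≤ 1.645, Fail to reject H₀.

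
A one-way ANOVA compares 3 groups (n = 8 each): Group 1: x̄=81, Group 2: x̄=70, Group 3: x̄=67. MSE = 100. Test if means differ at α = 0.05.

Grand mean = 72.67. SS_between = 869.33, MS_between = 434.67. F = 4.347, F_crit ≈ 3.467. Reject H₀.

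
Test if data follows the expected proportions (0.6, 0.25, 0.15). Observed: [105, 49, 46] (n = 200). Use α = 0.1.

Expected: [120.0, 50.0, 30.0]. χ² = 10.428. df = 2, critical = 4.605. Reject H₀.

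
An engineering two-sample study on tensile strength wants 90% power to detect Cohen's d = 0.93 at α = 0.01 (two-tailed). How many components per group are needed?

z_{α/2} = 2.576, z_β = Φ⁻¹(0.9) = 1.282. For large effect (d = 0.93): n per group = 2(z_{α/2} + z_β)²/d² = 2(2.576 + 1.282)²/0.93² = 34.4 → 35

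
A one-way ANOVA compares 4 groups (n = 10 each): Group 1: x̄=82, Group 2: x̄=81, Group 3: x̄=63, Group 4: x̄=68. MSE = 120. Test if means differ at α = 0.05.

Grand mean = 73.5. SS_between = 2690.0, MS_between = 896.67. F = 7.472, F_crit ≈ 2.866. Reject H₀.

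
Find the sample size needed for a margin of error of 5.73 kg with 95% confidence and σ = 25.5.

n = (z*σ/E)² = (1.96×25.5/5.73)² = 76.1 → n = 77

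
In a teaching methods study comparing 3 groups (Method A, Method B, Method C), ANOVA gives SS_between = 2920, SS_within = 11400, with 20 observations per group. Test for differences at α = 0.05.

df_between = 2, df_within = 57. F = MS_between/MS_within = 1460.0/200.0 = 7.3. F_crit ≈ 3.159. Reject H₀. At least one mean differs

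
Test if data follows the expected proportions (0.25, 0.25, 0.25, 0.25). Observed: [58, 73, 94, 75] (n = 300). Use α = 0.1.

Expected: [75.0, 75.0, 75.0, 75.0]. χ² = 8.72. df = 3, critical = 6.251. Reject H₀.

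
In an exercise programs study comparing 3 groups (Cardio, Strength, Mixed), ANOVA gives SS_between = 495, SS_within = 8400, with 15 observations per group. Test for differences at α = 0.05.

df_between = 2, df_within = 42. F = MS_between/MS_within = 247.5/200.0 = 1.238. F_crit ≈ 3.22. Fail to reject H₀.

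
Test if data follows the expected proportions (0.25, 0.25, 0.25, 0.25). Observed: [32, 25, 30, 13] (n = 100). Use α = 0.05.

Expected: [25.0, 25.0, 25.0, 25.0]. χ² = 8.72. df = 3, critical = 7.815. Reject H₀.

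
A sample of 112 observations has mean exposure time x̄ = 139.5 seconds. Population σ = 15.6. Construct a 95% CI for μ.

CI = x̄ ± z*(σ/√n) = 139.5 ± 1.96(15.6/√112) = 139.5 ± 2.89 = (136.61, 142.39)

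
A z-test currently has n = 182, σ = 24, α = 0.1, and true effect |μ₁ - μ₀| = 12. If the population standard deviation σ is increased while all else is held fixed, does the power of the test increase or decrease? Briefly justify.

Power decreases: a larger σ inflates the standard error σ/√n, pulling the sampling distribution under H₁ back toward the critical value.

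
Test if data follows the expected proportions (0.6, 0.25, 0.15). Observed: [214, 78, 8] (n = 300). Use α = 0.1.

Expected: [180.0, 75.0, 45.0]. χ² = 36.964. df = 2, critical = 4.605. Reject H₀.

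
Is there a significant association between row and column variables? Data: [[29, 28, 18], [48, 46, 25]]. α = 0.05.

χ² = 0.239. df = 2, critical = 5.991. Fail to reject H₀. No evidence of dependence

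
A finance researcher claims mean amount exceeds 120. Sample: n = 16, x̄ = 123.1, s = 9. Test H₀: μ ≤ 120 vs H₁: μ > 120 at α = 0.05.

t = (123.1 - 120)/(9/√16) = 1.378, df = 15. Critical t = 1.753. Fail to reject H₀.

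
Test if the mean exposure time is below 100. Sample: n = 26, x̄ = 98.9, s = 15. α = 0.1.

t = (98.9 - 100)/(15/√26) = -0.374, df = 25. Critical t = -1.316. Fail to reject H₀.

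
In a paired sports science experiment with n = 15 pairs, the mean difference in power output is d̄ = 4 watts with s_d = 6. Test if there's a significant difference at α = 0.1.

t = d̄/(s_d/√n) = 4/(6/√15) = 2.582. df = 14, critical t = ±1.761. Reject H₀.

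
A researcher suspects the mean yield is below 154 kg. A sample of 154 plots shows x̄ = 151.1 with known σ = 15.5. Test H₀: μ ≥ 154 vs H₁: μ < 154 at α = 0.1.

z = -2.322. Critical value: -1.28. Reject H₀.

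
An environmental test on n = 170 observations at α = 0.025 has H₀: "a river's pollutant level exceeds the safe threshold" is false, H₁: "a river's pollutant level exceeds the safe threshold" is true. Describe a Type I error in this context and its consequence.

Type I error: rejecting H₀ when it is true — concluding that a river's pollutant level exceeds the safe threshold when in fact it is not. Consequence: shutting down a compliant factory unnecessarily.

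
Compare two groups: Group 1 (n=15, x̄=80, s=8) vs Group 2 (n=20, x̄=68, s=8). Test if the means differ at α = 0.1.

Pooled sp = 8.0. t = 4.392, df = 33. Critical t = ±1.692. Reject H₀.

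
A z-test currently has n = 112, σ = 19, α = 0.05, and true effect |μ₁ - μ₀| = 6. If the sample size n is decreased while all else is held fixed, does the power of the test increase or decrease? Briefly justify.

Power decreases: a smaller n inflates the standard error σ/√n, pulling the sampling distribution under H₁ back toward the critical value.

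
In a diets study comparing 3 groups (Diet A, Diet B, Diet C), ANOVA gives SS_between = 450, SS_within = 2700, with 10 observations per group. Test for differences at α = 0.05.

df_between = 2, df_within = 27. F = MS_between/MS_within = 225.0/100.0 = 2.25. F_crit ≈ 3.354. Fail to reject H₀.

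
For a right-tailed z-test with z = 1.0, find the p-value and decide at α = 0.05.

p = P(Z > 1.0) = 1 - Φ(1.0) ≈ 0.1587. Since p ≥ 0.05, fail to reject H₀ (not significant) at α = 0.05.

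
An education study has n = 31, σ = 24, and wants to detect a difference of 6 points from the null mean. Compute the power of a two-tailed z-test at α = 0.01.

SE = σ/√n = 24/√31 = 4.311. Non-centrality λ = d/SE = 6/4.311 = 1.392. Power ≈ Φ(λ - z_{α/2}) = Φ(1.392 - 2.576) = Φ(-1.184) = 0.118.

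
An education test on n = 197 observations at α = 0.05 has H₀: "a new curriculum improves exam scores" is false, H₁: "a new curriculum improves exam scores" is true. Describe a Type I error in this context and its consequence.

Type I error: rejecting H₀ when it is true — concluding that a new curriculum improves exam scores when in fact it is not. Consequence: adopting a curriculum that gives no real benefit — disruption for nothing.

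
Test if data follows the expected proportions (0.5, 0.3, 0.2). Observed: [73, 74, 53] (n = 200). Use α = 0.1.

Expected: [100.0, 60.0, 40.0]. χ² = 14.782. df = 2, critical = 4.605. Reject H₀.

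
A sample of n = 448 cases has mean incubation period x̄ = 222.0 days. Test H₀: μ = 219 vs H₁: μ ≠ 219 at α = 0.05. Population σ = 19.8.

z = (x̄ - μ₀)/(σ/√n) = (222.0 - 219)/(19.8/√448) = 3.207. Critical value: ±1.96. Since |3.207| > 1.96, Reject H₀.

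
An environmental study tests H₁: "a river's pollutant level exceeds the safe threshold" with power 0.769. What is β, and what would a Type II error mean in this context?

β = 1 - power = 1 - 0.769 = 0.231. A Type II error is failing to reject H₀ when H₀ is false (false negative) — here, failing to conclude that a river's pollutant level exceeds the safe threshold when in fact it is true. Consequence: allowing unsafe pollution to continue.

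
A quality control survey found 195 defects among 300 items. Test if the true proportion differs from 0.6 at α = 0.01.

p̂ = 0.65, p₀ = 0.6. z = (p̂ - p₀)/√(p₀(1-p₀)/n) = 1.768. Critical: ±2.576. Fail to reject H₀.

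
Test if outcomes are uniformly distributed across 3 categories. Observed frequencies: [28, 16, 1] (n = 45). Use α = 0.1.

Expected = 15 each. χ² = Σ(O-E)²/E = 24.4. df = 2, critical value = 4.605. Reject H₀.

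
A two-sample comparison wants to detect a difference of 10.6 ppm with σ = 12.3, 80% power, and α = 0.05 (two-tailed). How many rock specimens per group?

n per group = 2(z_α/2 + z_β)²σ²/d² = 2×(1.96 + 0.84)²×12.3²/10.6² = 21.1 → n = 22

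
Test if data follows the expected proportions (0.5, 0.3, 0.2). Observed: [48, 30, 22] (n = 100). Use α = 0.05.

Expected: [50.0, 30.0, 20.0]. χ² = 0.28. df = 2, critical = 5.991. Fail to reject H₀.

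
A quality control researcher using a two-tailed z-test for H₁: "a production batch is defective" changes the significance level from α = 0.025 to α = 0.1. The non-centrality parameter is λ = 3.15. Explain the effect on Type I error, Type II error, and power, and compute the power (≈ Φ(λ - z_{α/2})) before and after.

Increasing α from 0.025 to 0.1:
• Type I error rate increases (α is the Type I rate by definition).
• Critical value moves from z_{α/2} = 2.241 to 1.645, so power = Φ(λ - z_{α/2}) goes from Φ(3.15 - 2.241) = 0.818 to Φ(3.15 - 1.645) = 0.934.
• Type II error rate β = 1 - power therefore decreases (0.182 → 0.066).
Appropriate when false negatives are costly — here, shipping a defective batch — faulty products reach customers.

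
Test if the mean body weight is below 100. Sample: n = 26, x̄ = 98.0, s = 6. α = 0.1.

t = (98.0 - 100)/(6/√26) = -1.7, df = 25. Critical t = -1.316. Reject H₀.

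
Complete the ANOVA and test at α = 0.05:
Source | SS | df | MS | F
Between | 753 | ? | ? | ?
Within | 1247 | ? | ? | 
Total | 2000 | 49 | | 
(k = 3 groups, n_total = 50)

df_between = 2, df_within = 47. MS_between = 376.5, MS_within = 26.53. F = 14.19, F_crit ≈ 3.195. Reject H₀.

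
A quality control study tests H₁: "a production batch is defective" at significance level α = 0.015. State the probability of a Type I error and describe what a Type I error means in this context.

P(Type I error) = α = 0.015. A Type I error is rejecting H₀ when H₀ is actually true (false positive) — here, concluding that a production batch is defective when in fact this is not the case. Consequence: scrapping a good batch — wasted material and cost for no reason.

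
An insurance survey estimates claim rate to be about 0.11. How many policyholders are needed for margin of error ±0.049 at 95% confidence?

n = z²p(1-p)/E² = 1.96²×0.11×0.89/0.049² = 156.6 → n = 157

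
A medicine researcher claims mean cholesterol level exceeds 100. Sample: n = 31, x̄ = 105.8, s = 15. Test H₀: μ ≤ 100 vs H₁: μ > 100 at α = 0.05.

t = (105.8 - 100)/(15/√31) = 2.153, df = 30. Critical t = 1.697. Reject H₀.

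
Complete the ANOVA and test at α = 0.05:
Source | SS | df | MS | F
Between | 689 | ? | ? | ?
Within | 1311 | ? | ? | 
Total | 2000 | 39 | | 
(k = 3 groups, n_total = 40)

df_between = 2, df_within = 37. MS_between = 344.5, MS_within = 35.43. F = 9.723, F_crit ≈ 3.252. Reject H₀.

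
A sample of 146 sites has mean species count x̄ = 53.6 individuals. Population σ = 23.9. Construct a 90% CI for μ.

CI = x̄ ± z*(σ/√n) = 53.6 ± 1.645(23.9/√146) = 53.6 ± 3.25 = (50.35, 56.85)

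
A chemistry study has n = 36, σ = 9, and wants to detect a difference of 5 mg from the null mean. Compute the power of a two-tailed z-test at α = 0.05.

SE = σ/√n = 9/√36 = 1.5. Non-centrality λ = d/SE = 5/1.5 = 3.333. Power ≈ Φ(λ - z_{α/2}) = Φ(3.333 - 1.96) = Φ(1.373) = 0.915.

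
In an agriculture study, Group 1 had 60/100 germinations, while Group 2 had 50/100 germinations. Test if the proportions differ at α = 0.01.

p̂₁ = 0.6, p̂₂ = 0.5, pooled p̂ = 0.55. z = 1.421. Critical: ±2.576. Fail to reject H₀.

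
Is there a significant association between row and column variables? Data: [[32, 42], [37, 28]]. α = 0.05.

χ² = 2.59. df = 1, critical = 3.841. Fail to reject H₀. No evidence of dependence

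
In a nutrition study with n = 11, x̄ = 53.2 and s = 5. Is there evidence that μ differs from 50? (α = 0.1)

t = (x̄ - μ₀)/(s/√n) = (53.2 - 50)/(5/√11) = 2.123. df = 10, critical t = ±1.812. Reject H₀.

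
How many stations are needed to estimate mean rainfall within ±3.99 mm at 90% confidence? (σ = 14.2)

n = (z*σ/E)² = (1.645×14.2/3.99)² = 34.3 → n = 35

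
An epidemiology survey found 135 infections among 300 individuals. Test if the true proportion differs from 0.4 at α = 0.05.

p̂ = 0.45, p₀ = 0.4. z = (p̂ - p₀)/√(p₀(1-p₀)/n) = 1.768. Critical: ±1.96. Fail to reject H₀.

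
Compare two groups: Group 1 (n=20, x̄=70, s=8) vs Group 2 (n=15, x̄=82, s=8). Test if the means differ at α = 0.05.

Pooled sp = 8.0. t = -4.392, df = 33. Critical t = ±2.035. Reject H₀.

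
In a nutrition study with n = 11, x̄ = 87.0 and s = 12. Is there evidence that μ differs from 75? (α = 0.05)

t = (x̄ - μ₀)/(s/√n) = (87.0 - 75)/(12/√11) = 3.317. df = 10, critical t = ±2.228. Reject H₀.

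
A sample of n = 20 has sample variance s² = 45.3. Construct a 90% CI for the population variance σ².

df = 19. χ²_{0.05} = 30.144, χ²_{0.95} = 10.117. CI for σ² = ((n-1)s²/χ²_{α/2}, (n-1)s²/χ²_{1-α/2}) = (19·45.3/30.144, 19·45.3/10.117) = (28.55, 85.07)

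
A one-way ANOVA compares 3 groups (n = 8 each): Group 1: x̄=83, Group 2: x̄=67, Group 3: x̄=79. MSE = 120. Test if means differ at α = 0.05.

Grand mean = 76.33. SS_between = 1109.33, MS_between = 554.67. F = 4.622, F_crit ≈ 3.467. Reject H₀.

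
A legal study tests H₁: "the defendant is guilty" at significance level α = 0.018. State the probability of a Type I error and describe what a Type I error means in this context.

P(Type I error) = α = 0.018. A Type I error is rejecting H₀ when H₀ is actually true (false positive) — here, concluding that the defendant is guilty when in fact this is not the case. Consequence: convicting an innocent person.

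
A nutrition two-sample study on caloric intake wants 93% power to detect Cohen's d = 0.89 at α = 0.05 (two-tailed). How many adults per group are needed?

z_{α/2} = 1.96, z_β = Φ⁻¹(0.93) = 1.476. For large effect (d = 0.89): n per group = 2(z_{α/2} + z_β)²/d² = 2(1.96 + 1.476)²/0.89² = 29.8 → 30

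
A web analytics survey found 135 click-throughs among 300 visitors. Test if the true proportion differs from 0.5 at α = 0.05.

p̂ = 0.45, p₀ = 0.5. z = (p̂ - p₀)/√(p₀(1-p₀)/n) = -1.732. Critical: ±1.96. Fail to reject H₀.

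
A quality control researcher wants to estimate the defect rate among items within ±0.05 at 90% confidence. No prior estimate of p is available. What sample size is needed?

Conservative approach: use p = 0.5 (maximizes p(1-p) = 0.25). n = z²(0.25)/E² = 1.645²×0.25/0.05² = 270.6 → n = 271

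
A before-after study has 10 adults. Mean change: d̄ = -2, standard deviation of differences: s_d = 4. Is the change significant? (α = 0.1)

t = d̄/(s_d/√n) = -2/(4/√10) = -1.581. df = 9, critical t = ±1.833. Fail to reject H₀.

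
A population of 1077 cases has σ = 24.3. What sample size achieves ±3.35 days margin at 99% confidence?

Without FPC: n₀ = (2.576×24.3/3.35)² = 349.152. With FPC: n = n₀N/(n₀+N-1) = 263.9 → n = 264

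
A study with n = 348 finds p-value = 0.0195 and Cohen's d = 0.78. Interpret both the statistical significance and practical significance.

Statistically significant (p = 0.0195 < 0.05). Cohen's d = 0.78 indicates a medium effect size. Both statistical and practical significance should be considered.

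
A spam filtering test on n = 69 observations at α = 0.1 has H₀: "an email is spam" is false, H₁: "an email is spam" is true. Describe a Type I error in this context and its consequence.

Type I error: rejecting H₀ when it is true — concluding that an email is spam when in fact it is not. Consequence: a legitimate email is sent to the spam folder and the user misses it.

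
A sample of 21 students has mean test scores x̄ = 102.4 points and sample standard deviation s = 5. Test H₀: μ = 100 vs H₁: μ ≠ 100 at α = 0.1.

t = (x̄ - μ₀)/(s/√n) = (102.4 - 100)/(5/√21) = 2.2. df = 20, critical t = ±1.725. Reject H₀.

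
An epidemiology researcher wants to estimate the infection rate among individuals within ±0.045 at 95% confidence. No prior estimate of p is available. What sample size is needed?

Conservative approach: use p = 0.5 (maximizes p(1-p) = 0.25). n = z²(0.25)/E² = 1.96²×0.25/0.045² = 474.3 → n = 475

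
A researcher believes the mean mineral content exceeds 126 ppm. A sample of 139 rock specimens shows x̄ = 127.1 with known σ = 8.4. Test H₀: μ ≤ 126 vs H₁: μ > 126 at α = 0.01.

z = 1.544. Critical value: 2.33. Fail to reject H₀.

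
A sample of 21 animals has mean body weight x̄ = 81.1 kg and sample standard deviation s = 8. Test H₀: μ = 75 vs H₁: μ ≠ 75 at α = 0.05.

t = (x̄ - μ₀)/(s/√n) = (81.1 - 75)/(8/√21) = 3.494. df = 20, critical t = ±2.086. Reject H₀.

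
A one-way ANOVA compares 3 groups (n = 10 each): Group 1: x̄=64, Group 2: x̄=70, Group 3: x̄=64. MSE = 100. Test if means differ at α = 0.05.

Grand mean = 66.0. SS_between = 240.0, MS_between = 120.0. F = 1.2, F_crit ≈ 3.354. Fail to reject H₀.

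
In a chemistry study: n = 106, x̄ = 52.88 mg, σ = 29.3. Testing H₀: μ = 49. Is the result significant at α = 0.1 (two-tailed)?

z = (52.88 - 49)/(29.3/√106) = 1.363. Since |z| ≤ 1.645, not significant at α = 0.1.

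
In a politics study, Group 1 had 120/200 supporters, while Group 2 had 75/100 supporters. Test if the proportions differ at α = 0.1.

p̂₁ = 0.6, p̂₂ = 0.75, pooled p̂ = 0.65. z = -2.568. Critical: ±1.645. Reject H₀.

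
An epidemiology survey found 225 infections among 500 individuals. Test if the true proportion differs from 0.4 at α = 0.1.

p̂ = 0.45, p₀ = 0.4. z = (p̂ - p₀)/√(p₀(1-p₀)/n) = 2.282. Critical: ±1.645. Reject H₀.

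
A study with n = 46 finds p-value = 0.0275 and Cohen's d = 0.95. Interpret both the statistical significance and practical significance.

Statistically significant (p = 0.0275 < 0.05). Cohen's d = 0.95 indicates a large effect size. Both statistical and practical significance should be considered.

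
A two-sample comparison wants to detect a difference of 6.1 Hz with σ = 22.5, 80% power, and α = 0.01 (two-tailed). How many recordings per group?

n per group = 2(z_α/2 + z_β)²σ²/d² = 2×(2.576 + 0.84)²×22.5²/6.1² = 317.5 → n = 318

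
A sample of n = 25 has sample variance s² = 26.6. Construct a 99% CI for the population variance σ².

df = 24. χ²_{0.005} = 45.559, χ²_{0.995} = 9.886. CI for σ² = ((n-1)s²/χ²_{α/2}, (n-1)s²/χ²_{1-α/2}) = (24·26.6/45.559, 24·26.6/9.886) = (14.01, 64.58)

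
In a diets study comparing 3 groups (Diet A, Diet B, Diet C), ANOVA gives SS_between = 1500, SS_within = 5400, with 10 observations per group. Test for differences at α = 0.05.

df_between = 2, df_within = 27. F = MS_between/MS_within = 750.0/200.0 = 3.75. F_crit ≈ 3.354. Reject H₀. At least one mean differs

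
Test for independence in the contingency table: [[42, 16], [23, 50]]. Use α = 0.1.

χ² = 21.635. df = 1, critical = 2.706. Reject H₀. Variables are dependent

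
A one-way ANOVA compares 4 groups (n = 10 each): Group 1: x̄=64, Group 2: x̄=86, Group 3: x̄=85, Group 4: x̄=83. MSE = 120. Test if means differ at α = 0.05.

Grand mean = 79.5. SS_between = 3250.0, MS_between = 1083.33. F = 9.028, F_crit ≈ 2.866. Reject H₀.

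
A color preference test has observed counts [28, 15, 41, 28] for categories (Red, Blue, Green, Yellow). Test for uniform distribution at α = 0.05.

Expected = 28 each. χ² = Σ(O-E)²/E = 12.071. df = 3, critical value = 7.815. Reject H₀.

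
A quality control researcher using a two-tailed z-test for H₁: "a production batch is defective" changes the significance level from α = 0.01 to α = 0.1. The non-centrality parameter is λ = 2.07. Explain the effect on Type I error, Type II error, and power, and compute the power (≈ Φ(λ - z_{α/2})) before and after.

Increasing α from 0.01 to 0.1:
• Type I error rate increases (α is the Type I rate by definition).
• Critical value moves from z_{α/2} = 2.576 to 1.645, so power = Φ(λ - z_{α/2}) goes from Φ(2.07 - 2.576) = 0.306 to Φ(2.07 - 1.645) = 0.665.
• Type II error rate β = 1 - power therefore decreases (0.694 → 0.335).
Appropriate when false negatives are costly — here, shipping a defective batch — faulty products reach customers.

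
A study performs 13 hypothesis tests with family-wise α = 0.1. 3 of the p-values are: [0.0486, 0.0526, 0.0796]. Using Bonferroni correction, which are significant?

Bonferroni α = 0.1/13 = 0.00769. None of the given p-values are significant.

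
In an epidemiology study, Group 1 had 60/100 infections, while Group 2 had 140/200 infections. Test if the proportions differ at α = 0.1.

p̂₁ = 0.6, p̂₂ = 0.7, pooled p̂ = 0.667. z = -1.732. Critical: ±1.645. Reject H₀.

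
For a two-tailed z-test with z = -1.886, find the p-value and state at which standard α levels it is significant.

p = 2·P(Z > |-1.886|) = 2·(1 - Φ(1.886)) ≈ 0.0593. Significant at α = 0.1.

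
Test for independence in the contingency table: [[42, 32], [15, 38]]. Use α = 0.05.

χ² = 10.108. df = 1, critical = 3.841. Reject H₀. Variables are dependent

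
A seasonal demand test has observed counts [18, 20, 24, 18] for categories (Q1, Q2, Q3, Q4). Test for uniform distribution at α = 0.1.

Expected = 20 each. χ² = Σ(O-E)²/E = 1.2. df = 3, critical value = 6.251. Fail to reject H₀.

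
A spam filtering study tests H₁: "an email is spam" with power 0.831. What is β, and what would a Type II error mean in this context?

β = 1 - power = 1 - 0.831 = 0.169. A Type II error is failing to reject H₀ when H₀ is false (false negative) — here, failing to conclude that an email is spam when in fact it is true. Consequence: a spam email lands in the inbox.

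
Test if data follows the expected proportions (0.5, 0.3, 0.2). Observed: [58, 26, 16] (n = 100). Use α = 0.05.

Expected: [50.0, 30.0, 20.0]. χ² = 2.613. df = 2, critical = 5.991. Fail to reject H₀.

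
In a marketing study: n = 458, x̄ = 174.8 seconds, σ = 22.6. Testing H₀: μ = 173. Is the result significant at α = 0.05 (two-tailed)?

z = (174.8 - 173)/(22.6/√458) = 1.704. Since |z| ≤ 1.96, not significant at α = 0.05.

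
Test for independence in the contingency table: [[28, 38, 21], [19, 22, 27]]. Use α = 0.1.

χ² = 4.478. df = 2, critical = 4.605. Fail to reject H₀. No evidence of dependence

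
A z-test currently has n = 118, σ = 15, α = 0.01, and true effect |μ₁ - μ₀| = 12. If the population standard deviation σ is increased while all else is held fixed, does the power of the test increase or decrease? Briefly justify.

Power decreases: a larger σ inflates the standard error σ/√n, pulling the sampling distribution under H₁ back toward the critical value.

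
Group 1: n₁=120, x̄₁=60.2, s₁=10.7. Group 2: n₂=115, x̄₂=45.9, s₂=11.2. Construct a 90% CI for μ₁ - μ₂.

Difference = 14.3. SE = √(10.7²/120 + 11.2²/115) = 1.43. CI = (11.95, 16.65)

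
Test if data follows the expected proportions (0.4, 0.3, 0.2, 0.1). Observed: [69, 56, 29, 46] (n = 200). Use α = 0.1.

Expected: [80.0, 60.0, 40.0, 20.0]. χ² = 38.604. df = 3, critical = 6.251. Reject H₀.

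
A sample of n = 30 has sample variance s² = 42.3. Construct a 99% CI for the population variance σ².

df = 29. χ²_{0.005} = 52.336, χ²_{0.995} = 13.121. CI for σ² = ((n-1)s²/χ²_{α/2}, (n-1)s²/χ²_{1-α/2}) = (29·42.3/52.336, 29·42.3/13.121) = (23.44, 93.49)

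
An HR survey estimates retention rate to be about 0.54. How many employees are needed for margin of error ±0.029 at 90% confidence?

n = z²p(1-p)/E² = 1.645²×0.54×0.46/0.029² = 799.3 → n = 800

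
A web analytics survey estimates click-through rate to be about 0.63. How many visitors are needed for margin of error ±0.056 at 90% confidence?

n = z²p(1-p)/E² = 1.645²×0.63×0.37/0.056² = 201.1 → n = 202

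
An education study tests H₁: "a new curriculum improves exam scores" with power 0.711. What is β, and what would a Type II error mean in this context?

β = 1 - power = 1 - 0.711 = 0.289. A Type II error is failing to reject H₀ when H₀ is false (false negative) — here, failing to conclude that a new curriculum improves exam scores when in fact it is true. Consequence: keeping the old curriculum when the new one would have helped students.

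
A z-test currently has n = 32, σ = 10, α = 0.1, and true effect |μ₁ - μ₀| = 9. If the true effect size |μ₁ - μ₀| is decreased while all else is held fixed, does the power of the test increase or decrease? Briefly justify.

Power decreases: a smaller true effect decreases the non-centrality λ = |μ₁ - μ₀|/(σ/√n).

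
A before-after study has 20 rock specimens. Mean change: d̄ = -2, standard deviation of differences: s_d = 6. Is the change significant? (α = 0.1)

t = d̄/(s_d/√n) = -2/(6/√20) = -1.491. df = 19, critical t = ±1.729. Fail to reject H₀.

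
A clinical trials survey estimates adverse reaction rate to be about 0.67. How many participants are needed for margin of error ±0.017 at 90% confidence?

n = z²p(1-p)/E² = 1.645²×0.67×0.33/0.017² = 2070.2 → n = 2071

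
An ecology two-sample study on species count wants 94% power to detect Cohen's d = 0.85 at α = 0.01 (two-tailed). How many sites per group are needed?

z_{α/2} = 2.576, z_β = Φ⁻¹(0.94) = 1.555. For large effect (d = 0.85): n per group = 2(z_{α/2} + z_β)²/d² = 2(2.576 + 1.555)²/0.85² = 47.2 → 48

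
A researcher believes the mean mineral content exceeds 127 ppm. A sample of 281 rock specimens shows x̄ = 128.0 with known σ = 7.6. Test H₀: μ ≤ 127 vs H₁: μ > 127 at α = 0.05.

z = 2.206. Critical value: 1.645. Reject H₀.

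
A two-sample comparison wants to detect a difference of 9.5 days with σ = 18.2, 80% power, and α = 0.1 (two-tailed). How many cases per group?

n per group = 2(z_α/2 + z_β)²σ²/d² = 2×(1.645 + 0.84)²×18.2²/9.5² = 45.3 → n = 46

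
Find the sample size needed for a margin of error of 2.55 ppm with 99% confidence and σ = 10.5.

n = (z*σ/E)² = (2.576×10.5/2.55)² = 112.5 → n = 113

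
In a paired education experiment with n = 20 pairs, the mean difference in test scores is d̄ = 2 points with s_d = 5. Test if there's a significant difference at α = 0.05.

t = d̄/(s_d/√n) = 2/(5/√20) = 1.789. df = 19, critical t = ±2.093. Fail to reject H₀.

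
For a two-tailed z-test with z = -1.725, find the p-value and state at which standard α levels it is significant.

p = 2·P(Z > |-1.725|) = 2·(1 - Φ(1.725)) ≈ 0.0845. Significant at α = 0.1.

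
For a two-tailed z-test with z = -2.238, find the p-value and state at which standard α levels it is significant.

p = 2·P(Z > |-2.238|) = 2·(1 - Φ(2.238)) ≈ 0.0252. Significant at α = 0.1; Significant at α = 0.05.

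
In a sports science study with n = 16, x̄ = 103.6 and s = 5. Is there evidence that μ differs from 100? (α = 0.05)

t = (x̄ - μ₀)/(s/√n) = (103.6 - 100)/(5/√16) = 2.88. df = 15, critical t = ±2.131. Reject H₀.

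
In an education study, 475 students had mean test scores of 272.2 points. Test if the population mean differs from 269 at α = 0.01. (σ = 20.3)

z = (x̄ - μ₀)/(σ/√n) = (272.2 - 269)/(20.3/√475) = 3.436. Critical value: ±2.576. Since |3.436| > 2.576, Reject H₀.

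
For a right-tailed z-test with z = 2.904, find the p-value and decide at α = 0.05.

p = P(Z > 2.904) = 1 - Φ(2.904) ≈ 0.0018. Since p < 0.05, reject H₀ (significant) at α = 0.05.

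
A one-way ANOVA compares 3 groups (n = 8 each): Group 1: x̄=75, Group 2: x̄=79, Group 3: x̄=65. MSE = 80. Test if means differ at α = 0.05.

Grand mean = 73.0. SS_between = 832.0, MS_between = 416.0. F = 5.2, F_crit ≈ 3.467. Reject H₀.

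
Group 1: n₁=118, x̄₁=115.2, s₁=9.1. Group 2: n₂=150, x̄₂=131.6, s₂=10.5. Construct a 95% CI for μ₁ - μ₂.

Difference = -16.4. SE = √(9.1²/118 + 10.5²/150) = 1.199. CI = (-18.75, -14.05)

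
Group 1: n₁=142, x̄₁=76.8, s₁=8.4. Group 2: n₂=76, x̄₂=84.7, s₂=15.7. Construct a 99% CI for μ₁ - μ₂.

Difference = -7.9. SE = √(8.4²/142 + 15.7²/76) = 1.934. CI = (-12.88, -2.92)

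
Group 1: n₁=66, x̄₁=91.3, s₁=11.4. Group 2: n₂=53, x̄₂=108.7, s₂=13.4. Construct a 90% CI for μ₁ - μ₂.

Difference = -17.4. SE = √(11.4²/66 + 13.4²/53) = 2.315. CI = (-21.21, -13.59)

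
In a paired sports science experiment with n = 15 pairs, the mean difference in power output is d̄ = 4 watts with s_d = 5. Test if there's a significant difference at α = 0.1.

t = d̄/(s_d/√n) = 4/(5/√15) = 3.098. df = 14, critical t = ±1.761. Reject H₀.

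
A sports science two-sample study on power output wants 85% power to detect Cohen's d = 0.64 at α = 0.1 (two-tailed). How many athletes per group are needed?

z_{α/2} = 1.645, z_β = Φ⁻¹(0.85) = 1.036. For medium effect (d = 0.64): n per group = 2(z_{α/2} + z_β)²/d² = 2(1.645 + 1.036)²/0.64² = 35.1 → 36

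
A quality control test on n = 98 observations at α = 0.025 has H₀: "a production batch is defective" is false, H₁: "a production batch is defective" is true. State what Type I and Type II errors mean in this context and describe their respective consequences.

Type I (false positive): concluding that a production batch is defective when it is not — scrapping a good batch — wasted material and cost for no reason. Type II (false negative): failing to conclude that a production batch is defective when it is — shipping a defective batch — faulty products reach customers. Which is costlier depends on domain priorities and is a judgement call rather than a statistical fact.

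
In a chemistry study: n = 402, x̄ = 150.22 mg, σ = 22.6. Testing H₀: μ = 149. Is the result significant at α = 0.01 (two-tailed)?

z = (150.22 - 149)/(22.6/√402) = 1.082. Since |z| ≤ 2.576, not significant at α = 0.01.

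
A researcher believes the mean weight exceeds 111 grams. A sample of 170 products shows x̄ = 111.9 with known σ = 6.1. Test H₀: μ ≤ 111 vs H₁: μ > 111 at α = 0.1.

z = 1.924. Critical value: 1.28. Reject H₀.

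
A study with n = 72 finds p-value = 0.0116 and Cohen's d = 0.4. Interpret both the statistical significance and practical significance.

Statistically significant (p = 0.0116 < 0.05). Cohen's d = 0.4 indicates a small effect size. Both statistical and practical significance should be considered.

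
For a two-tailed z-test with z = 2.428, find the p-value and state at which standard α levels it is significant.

p = 2·P(Z > |2.428|) = 2·(1 - Φ(2.428)) ≈ 0.0152. Significant at α = 0.1; Significant at α = 0.05.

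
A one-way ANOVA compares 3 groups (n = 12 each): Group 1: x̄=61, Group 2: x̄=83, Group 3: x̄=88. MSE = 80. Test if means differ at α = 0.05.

Grand mean = 77.33. SS_between = 4952.0, MS_between = 2476.0. F = 30.95, F_crit ≈ 3.285. Reject H₀.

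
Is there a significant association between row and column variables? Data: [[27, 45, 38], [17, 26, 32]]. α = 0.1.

χ² = 1.296. df = 2, critical = 4.605. Fail to reject H₀. No evidence of dependence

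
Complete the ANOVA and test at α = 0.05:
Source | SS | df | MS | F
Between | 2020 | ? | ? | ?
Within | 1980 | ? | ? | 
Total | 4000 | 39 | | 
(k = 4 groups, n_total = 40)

df_between = 3, df_within = 36. MS_between = 673.33, MS_within = 55.0. F = 12.242, F_crit ≈ 2.866. Reject H₀.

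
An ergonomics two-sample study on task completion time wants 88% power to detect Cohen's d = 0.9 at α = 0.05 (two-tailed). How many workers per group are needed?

z_{α/2} = 1.96, z_β = Φ⁻¹(0.88) = 1.175. For large effect (d = 0.9): n per group = 2(z_{α/2} + z_β)²/d² = 2(1.96 + 1.175)²/0.9² = 24.3 → 25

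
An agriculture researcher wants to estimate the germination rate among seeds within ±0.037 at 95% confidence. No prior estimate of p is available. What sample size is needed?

Conservative approach: use p = 0.5 (maximizes p(1-p) = 0.25). n = z²(0.25)/E² = 1.96²×0.25/0.037² = 701.5 → n = 702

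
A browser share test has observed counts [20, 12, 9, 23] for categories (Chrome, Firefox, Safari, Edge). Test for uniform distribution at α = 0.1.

Expected = 16 each. χ² = Σ(O-E)²/E = 8.125. df = 3, critical value = 6.251. Reject H₀.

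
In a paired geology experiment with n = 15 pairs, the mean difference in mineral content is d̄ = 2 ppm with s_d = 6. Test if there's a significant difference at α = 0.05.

t = d̄/(s_d/√n) = 2/(6/√15) = 1.291. df = 14, critical t = ±2.145. Fail to reject H₀.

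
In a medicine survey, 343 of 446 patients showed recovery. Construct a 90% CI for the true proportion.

p̂ = 0.769. CI = p̂ ± z*√(p̂(1-p̂)/n) = (0.736, 0.802)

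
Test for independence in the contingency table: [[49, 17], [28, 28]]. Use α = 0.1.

χ² = 7.648. df = 1, critical = 2.706. Reject H₀. Variables are dependent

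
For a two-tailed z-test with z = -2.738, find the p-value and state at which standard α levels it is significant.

p = 2·P(Z > |-2.738|) = 2·(1 - Φ(2.738)) ≈ 0.0062. Significant at α = 0.1; Significant at α = 0.05; Significant at α = 0.01.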